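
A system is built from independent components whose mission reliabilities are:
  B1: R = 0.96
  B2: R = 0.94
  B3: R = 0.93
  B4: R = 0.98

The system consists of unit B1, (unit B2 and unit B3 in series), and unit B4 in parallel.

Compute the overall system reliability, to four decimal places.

Series (B2 and B3): 0.940000 × 0.930000 = 0.874200
Parallel (B1, [0.874200], and B4): 1 − (1 − 0.960000)(1 − 0.874200)(1 − 0.980000) = 0.9999

0.9999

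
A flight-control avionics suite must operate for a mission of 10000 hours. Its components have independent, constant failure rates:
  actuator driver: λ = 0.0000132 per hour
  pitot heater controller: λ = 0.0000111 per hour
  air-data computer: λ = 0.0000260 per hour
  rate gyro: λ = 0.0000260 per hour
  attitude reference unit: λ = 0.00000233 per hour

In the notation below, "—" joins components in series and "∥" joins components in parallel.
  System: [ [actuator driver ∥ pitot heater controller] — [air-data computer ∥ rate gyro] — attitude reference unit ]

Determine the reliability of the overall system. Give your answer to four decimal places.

0.9137

R(actuator driver) = exp(−0.0000132 × 10000) = 0.876341
R(pitot heater controller) = exp(−0.0000111 × 10000) = 0.894939
R(air-data computer) = exp(−0.0000260 × 10000) = 0.771052
R(rate gyro) = exp(−0.0000260 × 10000) = 0.771052
R(attitude reference unit) = exp(−0.00000233 × 10000) = 0.976969
Parallel (actuator driver and pitot heater controller): 1 − (1 − 0.876341)(1 − 0.894939) = 0.987008
Parallel (air-data computer and rate gyro): 1 − (1 − 0.771052)(1 − 0.771052) = 0.947583
Series ([0.987008], [0.947583], and attitude reference unit): 0.987008 × 0.947583 × 0.976969 = 0.9137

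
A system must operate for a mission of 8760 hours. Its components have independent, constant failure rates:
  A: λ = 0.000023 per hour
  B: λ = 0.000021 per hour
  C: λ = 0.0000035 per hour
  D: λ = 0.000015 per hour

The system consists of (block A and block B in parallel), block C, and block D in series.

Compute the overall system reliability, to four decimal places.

R(A) = exp(−0.000023 × 8760) = 0.817520
R(B) = exp(−0.000021 × 8760) = 0.831969
R(C) = exp(−0.0000035 × 8760) = 0.969805
R(D) = exp(−0.000015 × 8760) = 0.876867
Parallel (A and B): 1 − (1 − 0.817520)(1 − 0.831969) = 0.969338
Series ([0.969338], C, and D): 0.969338 × 0.969805 × 0.876867 = 0.8243

0.8243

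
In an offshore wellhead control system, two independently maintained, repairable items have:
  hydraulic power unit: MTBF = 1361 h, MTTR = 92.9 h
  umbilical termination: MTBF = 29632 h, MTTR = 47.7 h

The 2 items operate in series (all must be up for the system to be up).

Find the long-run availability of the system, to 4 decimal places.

A(hydraulic power unit) = MTBF/(MTBF+MTTR) = 1361/(1361+92.9) = 0.936103
A(umbilical termination) = MTBF/(MTBF+MTTR) = 29632/(29632+47.7) = 0.998393
Series availability: 0.936103 × 0.998393 = 0.9346

0.9346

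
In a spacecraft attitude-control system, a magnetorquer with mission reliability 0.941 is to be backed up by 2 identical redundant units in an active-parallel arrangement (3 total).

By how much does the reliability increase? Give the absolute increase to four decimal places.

R_before = 0.941
R_after = 1 − (1 − 0.941)^3 = 0.9998
ΔR = 0.9998 − 0.941 = 0.0588

0.0588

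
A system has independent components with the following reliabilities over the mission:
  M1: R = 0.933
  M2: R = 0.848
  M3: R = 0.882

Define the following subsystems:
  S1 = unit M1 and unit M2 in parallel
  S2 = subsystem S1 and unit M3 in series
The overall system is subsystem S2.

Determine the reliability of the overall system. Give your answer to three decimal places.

Parallel (M1 and M2): 1 − (1 − 0.93300)(1 − 0.84800) = 0.98982
Series ([0.98982] and M3): 0.98982 × 0.88200 = 0.873

0.873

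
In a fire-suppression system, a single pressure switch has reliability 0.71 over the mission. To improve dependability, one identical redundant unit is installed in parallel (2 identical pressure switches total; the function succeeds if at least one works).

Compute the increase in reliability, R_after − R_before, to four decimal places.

0.2059

R_before = 0.71
R_after = 1 − (1 − 0.71)^2 = 0.9159
ΔR = 0.9159 − 0.71 = 0.2059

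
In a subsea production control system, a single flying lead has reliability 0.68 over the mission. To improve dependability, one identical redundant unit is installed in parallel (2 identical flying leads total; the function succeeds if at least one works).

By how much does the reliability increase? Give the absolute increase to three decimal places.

0.218

R_before = 0.68
R_after = 1 − (1 − 0.68)^2 = 0.898
ΔR = 0.898 − 0.68 = 0.218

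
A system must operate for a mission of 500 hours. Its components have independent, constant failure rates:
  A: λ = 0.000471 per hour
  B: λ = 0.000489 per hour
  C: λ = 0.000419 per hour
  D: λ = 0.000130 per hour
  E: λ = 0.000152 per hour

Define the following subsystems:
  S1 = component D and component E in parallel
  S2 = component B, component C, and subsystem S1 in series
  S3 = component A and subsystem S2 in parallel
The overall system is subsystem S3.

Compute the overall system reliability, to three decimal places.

R(A) = exp(−0.000471 × 500) = 0.79018
R(B) = exp(−0.000489 × 500) = 0.78310
R(C) = exp(−0.000419 × 500) = 0.81099
R(D) = exp(−0.000130 × 500) = 0.93707
R(E) = exp(−0.000152 × 500) = 0.92682
Parallel (D and E): 1 − (1 − 0.93707)(1 − 0.92682) = 0.99539
Series (B, C, and [0.99539]): 0.78310 × 0.81099 × 0.99539 = 0.63216
Parallel (A and [0.63216]): 1 − (1 − 0.79018)(1 − 0.63216) = 0.923

0.923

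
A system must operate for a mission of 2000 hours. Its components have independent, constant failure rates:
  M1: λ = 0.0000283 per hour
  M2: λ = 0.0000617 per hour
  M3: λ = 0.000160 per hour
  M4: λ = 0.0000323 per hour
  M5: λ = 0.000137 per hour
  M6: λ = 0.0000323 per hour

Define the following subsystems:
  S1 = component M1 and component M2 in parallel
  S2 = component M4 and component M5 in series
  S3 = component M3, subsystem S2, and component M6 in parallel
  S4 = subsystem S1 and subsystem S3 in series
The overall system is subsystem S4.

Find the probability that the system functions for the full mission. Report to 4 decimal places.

0.9887

R(M1) = exp(−0.0000283 × 2000) = 0.944972
R(M2) = exp(−0.0000617 × 2000) = 0.883910
R(M3) = exp(−0.000160 × 2000) = 0.726149
R(M4) = exp(−0.0000323 × 2000) = 0.937442
R(M5) = exp(−0.000137 × 2000) = 0.760332
R(M6) = exp(−0.0000323 × 2000) = 0.937442
Parallel (M1 and M2): 1 − (1 − 0.944972)(1 − 0.883910) = 0.993612
Series (M4 and M5): 0.937442 × 0.760332 = 0.712767
Parallel (M3, [0.712767], and M6): 1 − (1 − 0.726149)(1 − 0.712767)(1 − 0.937442) = 0.995079
Series ([0.993612] and [0.995079]): 0.993612 × 0.995079 = 0.9887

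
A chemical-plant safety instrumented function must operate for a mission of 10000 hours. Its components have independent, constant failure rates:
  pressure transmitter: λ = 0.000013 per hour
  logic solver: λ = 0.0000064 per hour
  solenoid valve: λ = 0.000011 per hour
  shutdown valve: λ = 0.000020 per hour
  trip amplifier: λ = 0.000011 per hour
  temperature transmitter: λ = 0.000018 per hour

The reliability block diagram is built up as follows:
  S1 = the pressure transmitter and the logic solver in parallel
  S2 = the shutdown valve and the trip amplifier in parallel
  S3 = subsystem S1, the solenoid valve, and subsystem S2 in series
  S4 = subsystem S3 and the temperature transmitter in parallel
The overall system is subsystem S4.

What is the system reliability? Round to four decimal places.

R(pressure transmitter) = exp(−0.000013 × 10000) = 0.878095
R(logic solver) = exp(−0.0000064 × 10000) = 0.938005
R(solenoid valve) = exp(−0.000011 × 10000) = 0.895834
R(shutdown valve) = exp(−0.000020 × 10000) = 0.818731
R(trip amplifier) = exp(−0.000011 × 10000) = 0.895834
R(temperature transmitter) = exp(−0.000018 × 10000) = 0.835270
Parallel (pressure transmitter and logic solver): 1 − (1 − 0.878095)(1 − 0.938005) = 0.992442
Parallel (shutdown valve and trip amplifier): 1 − (1 − 0.818731)(1 − 0.895834) = 0.981118
Series ([0.992442], solenoid valve, and [0.981118]): 0.992442 × 0.895834 × 0.981118 = 0.872276
Parallel ([0.872276] and temperature transmitter): 1 − (1 − 0.872276)(1 − 0.835270) = 0.9790

0.9790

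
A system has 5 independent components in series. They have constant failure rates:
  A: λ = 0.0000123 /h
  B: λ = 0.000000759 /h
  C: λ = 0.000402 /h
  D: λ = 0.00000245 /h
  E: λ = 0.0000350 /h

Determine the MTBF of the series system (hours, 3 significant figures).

Series of exponential components: λ_sys = Σ λ_i
λ_sys = 0.0000123 + 0.000000759 + 0.000402 + 0.00000245 + 0.0000350 = 4.5251e-04 /h
MTBF = 1 / λ_sys = 2210 h

2210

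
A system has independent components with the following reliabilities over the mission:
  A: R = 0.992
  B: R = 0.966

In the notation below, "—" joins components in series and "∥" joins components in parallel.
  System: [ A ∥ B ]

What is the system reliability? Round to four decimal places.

Parallel (A and B): 1 − (1 − 0.992000)(1 − 0.966000) = 0.9997

0.9997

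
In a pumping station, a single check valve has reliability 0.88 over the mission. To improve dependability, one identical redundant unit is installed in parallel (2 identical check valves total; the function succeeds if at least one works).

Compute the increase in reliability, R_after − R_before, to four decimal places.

0.1056

R_before = 0.88
R_after = 1 − (1 − 0.88)^2 = 0.9856
ΔR = 0.9856 − 0.88 = 0.1056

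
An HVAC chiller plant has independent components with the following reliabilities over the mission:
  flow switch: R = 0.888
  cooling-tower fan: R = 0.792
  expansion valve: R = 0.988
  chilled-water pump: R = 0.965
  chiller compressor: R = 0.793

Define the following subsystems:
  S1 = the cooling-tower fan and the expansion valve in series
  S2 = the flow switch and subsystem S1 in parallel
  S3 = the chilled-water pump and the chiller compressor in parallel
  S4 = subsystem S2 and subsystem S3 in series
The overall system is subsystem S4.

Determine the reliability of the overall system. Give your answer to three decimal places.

0.969

Series (cooling-tower fan and expansion valve): 0.79200 × 0.98800 = 0.78250
Parallel (flow switch and [0.78250]): 1 − (1 − 0.88800)(1 − 0.78250) = 0.97564
Parallel (chilled-water pump and chiller compressor): 1 − (1 − 0.96500)(1 − 0.79300) = 0.99276
Series ([0.97564] and [0.99276]): 0.97564 × 0.99276 = 0.969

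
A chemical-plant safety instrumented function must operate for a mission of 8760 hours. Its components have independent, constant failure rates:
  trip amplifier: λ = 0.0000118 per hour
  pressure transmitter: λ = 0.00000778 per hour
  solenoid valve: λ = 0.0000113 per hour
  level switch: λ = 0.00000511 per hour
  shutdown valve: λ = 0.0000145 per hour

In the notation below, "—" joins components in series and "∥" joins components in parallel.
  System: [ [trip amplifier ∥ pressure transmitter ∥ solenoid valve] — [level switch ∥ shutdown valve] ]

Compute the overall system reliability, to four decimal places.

R(trip amplifier) = exp(−0.0000118 × 8760) = 0.901795
R(pressure transmitter) = exp(−0.00000778 × 8760) = 0.934118
R(solenoid valve) = exp(−0.0000113 × 8760) = 0.905754
R(level switch) = exp(−0.00000511 × 8760) = 0.956224
R(shutdown valve) = exp(−0.0000145 × 8760) = 0.880716
Parallel (trip amplifier, pressure transmitter, and solenoid valve): 1 − (1 − 0.901795)(1 − 0.934118)(1 − 0.905754) = 0.999390
Parallel (level switch and shutdown valve): 1 − (1 − 0.956224)(1 − 0.880716) = 0.994778
Series ([0.999390] and [0.994778]): 0.999390 × 0.994778 = 0.9942

0.9942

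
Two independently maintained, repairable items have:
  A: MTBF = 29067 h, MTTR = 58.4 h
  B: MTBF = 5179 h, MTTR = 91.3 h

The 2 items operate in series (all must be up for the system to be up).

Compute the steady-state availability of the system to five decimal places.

0.98071

A(A) = MTBF/(MTBF+MTTR) = 29067/(29067+58.4) = 0.997995
A(B) = MTBF/(MTBF+MTTR) = 5179/(5179+91.3) = 0.982677
Series availability: 0.997995 × 0.982677 = 0.98071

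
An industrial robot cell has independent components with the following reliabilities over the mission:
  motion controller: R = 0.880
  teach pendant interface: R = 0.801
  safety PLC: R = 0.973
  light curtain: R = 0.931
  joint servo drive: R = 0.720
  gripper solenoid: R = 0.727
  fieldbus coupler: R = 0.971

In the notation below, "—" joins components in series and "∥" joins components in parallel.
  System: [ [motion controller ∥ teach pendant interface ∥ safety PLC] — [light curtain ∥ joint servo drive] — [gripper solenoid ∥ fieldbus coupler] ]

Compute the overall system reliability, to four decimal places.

Parallel (motion controller, teach pendant interface, and safety PLC): 1 − (1 − 0.880000)(1 − 0.801000)(1 − 0.973000) = 0.999355
Parallel (light curtain and joint servo drive): 1 − (1 − 0.931000)(1 − 0.720000) = 0.980680
Parallel (gripper solenoid and fieldbus coupler): 1 − (1 − 0.727000)(1 − 0.971000) = 0.992083
Series ([0.999355], [0.980680], and [0.992083]): 0.999355 × 0.980680 × 0.992083 = 0.9723

0.9723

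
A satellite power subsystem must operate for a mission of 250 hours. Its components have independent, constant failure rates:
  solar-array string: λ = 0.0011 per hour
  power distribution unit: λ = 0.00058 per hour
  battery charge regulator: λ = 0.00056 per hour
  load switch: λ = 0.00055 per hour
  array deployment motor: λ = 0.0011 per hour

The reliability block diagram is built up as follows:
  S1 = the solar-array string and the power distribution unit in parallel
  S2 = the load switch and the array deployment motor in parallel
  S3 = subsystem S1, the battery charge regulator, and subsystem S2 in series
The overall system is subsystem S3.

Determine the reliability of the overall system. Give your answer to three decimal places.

0.815

R(solar-array string) = exp(−0.0011 × 250) = 0.75957
R(power distribution unit) = exp(−0.00058 × 250) = 0.86502
R(battery charge regulator) = exp(−0.00056 × 250) = 0.86936
R(load switch) = exp(−0.00055 × 250) = 0.87153
R(array deployment motor) = exp(−0.0011 × 250) = 0.75957
Parallel (solar-array string and power distribution unit): 1 − (1 − 0.75957)(1 − 0.86502) = 0.96755
Parallel (load switch and array deployment motor): 1 − (1 − 0.87153)(1 − 0.75957) = 0.96911
Series ([0.96755], battery charge regulator, and [0.96911]): 0.96755 × 0.86936 × 0.96911 = 0.815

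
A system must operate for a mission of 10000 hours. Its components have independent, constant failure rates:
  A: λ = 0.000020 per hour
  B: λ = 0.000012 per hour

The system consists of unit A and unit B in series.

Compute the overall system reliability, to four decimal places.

R(A) = exp(−0.000020 × 10000) = 0.818731
R(B) = exp(−0.000012 × 10000) = 0.886920
Series (A and B): 0.818731 × 0.886920 = 0.7261

0.7261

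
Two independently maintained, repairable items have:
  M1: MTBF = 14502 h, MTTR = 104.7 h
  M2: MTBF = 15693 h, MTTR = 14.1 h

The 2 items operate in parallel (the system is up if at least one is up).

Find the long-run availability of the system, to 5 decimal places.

0.99999

A(M1) = MTBF/(MTBF+MTTR) = 14502/(14502+104.7) = 0.992832
A(M2) = MTBF/(MTBF+MTTR) = 15693/(15693+14.1) = 0.999102
Parallel availability: 1 − (1 − 0.992832)(1 − 0.999102) = 0.99999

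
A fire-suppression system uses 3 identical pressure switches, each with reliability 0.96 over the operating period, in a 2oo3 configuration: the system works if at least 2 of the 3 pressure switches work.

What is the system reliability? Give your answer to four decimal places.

0.9953

R = Σ_{i=2}^{3} C(3,i) p^i (1−p)^{3−i} with p = 0.96
C(3,2)·0.96^2·0.04^1 = 0.110592
C(3,3)·0.96^3·0.04^0 = 0.884736
Sum = 0.9953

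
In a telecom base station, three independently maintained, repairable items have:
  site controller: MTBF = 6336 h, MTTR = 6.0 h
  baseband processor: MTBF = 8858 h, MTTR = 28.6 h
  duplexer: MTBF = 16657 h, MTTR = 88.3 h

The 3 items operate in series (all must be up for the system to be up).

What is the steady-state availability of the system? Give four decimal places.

0.9906

A(site controller) = MTBF/(MTBF+MTTR) = 6336/(6336+6.0) = 0.999054
A(baseband processor) = MTBF/(MTBF+MTTR) = 8858/(8858+28.6) = 0.996782
A(duplexer) = MTBF/(MTBF+MTTR) = 16657/(16657+88.3) = 0.994727
Series availability: 0.999054 × 0.996782 × 0.994727 = 0.9906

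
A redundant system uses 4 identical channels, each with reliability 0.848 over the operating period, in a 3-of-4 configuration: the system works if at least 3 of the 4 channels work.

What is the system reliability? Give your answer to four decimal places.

R = Σ_{i=3}^{4} C(4,i) p^i (1−p)^{4−i} with p = 0.848
C(4,3)·0.848^3·0.152^1 = 0.370759
C(4,4)·0.848^4·0.152^0 = 0.517111
Sum = 0.8879

0.8879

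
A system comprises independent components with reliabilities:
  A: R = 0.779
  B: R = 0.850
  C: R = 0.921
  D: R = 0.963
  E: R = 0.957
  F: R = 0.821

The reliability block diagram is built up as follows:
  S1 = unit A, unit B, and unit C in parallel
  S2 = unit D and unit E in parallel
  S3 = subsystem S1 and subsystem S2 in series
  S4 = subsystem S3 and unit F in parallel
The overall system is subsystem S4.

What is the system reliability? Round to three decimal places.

0.999

Parallel (A, B, and C): 1 − (1 − 0.77900)(1 − 0.85000)(1 − 0.92100) = 0.99738
Parallel (D and E): 1 − (1 − 0.96300)(1 − 0.95700) = 0.99841
Series ([0.99738] and [0.99841]): 0.99738 × 0.99841 = 0.99579
Parallel ([0.99579] and F): 1 − (1 − 0.99579)(1 − 0.82100) = 0.999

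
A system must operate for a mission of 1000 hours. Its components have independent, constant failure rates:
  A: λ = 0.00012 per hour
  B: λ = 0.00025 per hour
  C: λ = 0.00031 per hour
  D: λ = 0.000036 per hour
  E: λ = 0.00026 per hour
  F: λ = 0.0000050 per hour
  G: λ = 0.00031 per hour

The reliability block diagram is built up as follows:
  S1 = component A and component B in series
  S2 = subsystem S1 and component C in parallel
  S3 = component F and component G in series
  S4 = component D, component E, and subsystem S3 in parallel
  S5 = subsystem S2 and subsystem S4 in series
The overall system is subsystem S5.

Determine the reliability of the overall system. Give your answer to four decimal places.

R(A) = exp(−0.00012 × 1000) = 0.886920
R(B) = exp(−0.00025 × 1000) = 0.778801
R(C) = exp(−0.00031 × 1000) = 0.733447
R(D) = exp(−0.000036 × 1000) = 0.964640
R(E) = exp(−0.00026 × 1000) = 0.771052
R(F) = exp(−0.0000050 × 1000) = 0.995012
R(G) = exp(−0.00031 × 1000) = 0.733447
Series (A and B): 0.886920 × 0.778801 = 0.690734
Parallel ([0.690734] and C): 1 − (1 − 0.690734)(1 − 0.733447) = 0.917564
Series (F and G): 0.995012 × 0.733447 = 0.729789
Parallel (D, E, and [0.729789]): 1 − (1 − 0.964640)(1 − 0.771052)(1 − 0.729789) = 0.997812
Series ([0.917564] and [0.997812]): 0.917564 × 0.997812 = 0.9156

0.9156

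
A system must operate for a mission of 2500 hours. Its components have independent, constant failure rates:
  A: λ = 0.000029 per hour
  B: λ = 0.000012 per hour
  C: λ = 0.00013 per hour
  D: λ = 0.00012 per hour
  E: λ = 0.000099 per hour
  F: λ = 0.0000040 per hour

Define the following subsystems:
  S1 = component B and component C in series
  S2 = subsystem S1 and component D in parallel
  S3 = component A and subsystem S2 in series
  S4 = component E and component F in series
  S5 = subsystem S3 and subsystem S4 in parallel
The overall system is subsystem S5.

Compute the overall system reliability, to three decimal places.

R(A) = exp(−0.000029 × 2500) = 0.93007
R(B) = exp(−0.000012 × 2500) = 0.97045
R(C) = exp(−0.00013 × 2500) = 0.72253
R(D) = exp(−0.00012 × 2500) = 0.74082
R(E) = exp(−0.000099 × 2500) = 0.78075
R(F) = exp(−0.0000040 × 2500) = 0.99005
Series (B and C): 0.97045 × 0.72253 = 0.70118
Parallel ([0.70118] and D): 1 − (1 − 0.70118)(1 − 0.74082) = 0.92255
Series (A and [0.92255]): 0.93007 × 0.92255 = 0.85804
Series (E and F): 0.78075 × 0.99005 = 0.77298
Parallel ([0.85804] and [0.77298]): 1 − (1 − 0.85804)(1 − 0.77298) = 0.968

0.968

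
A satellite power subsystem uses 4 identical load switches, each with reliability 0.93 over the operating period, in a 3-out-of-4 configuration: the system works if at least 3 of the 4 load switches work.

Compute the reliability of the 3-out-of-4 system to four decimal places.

0.9733

R = Σ_{i=3}^{4} C(4,i) p^i (1−p)^{4−i} with p = 0.93
C(4,3)·0.93^3·0.07^1 = 0.225220
C(4,4)·0.93^4·0.07^0 = 0.748052
Sum = 0.9733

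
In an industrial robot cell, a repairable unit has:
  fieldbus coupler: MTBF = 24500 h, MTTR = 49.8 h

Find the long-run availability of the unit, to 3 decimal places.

0.998

A(fieldbus coupler) = MTBF/(MTBF+MTTR) = 24500/(24500+49.8) = 0.998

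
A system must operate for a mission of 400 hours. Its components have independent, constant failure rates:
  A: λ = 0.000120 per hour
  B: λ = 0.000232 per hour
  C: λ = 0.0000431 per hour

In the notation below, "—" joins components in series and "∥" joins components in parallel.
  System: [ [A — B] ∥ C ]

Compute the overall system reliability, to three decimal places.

0.998

R(A) = exp(−0.000120 × 400) = 0.95313
R(B) = exp(−0.000232 × 400) = 0.91138
R(C) = exp(−0.0000431 × 400) = 0.98291
Series (A and B): 0.95313 × 0.91138 = 0.86866
Parallel ([0.86866] and C): 1 − (1 − 0.86866)(1 − 0.98291) = 0.998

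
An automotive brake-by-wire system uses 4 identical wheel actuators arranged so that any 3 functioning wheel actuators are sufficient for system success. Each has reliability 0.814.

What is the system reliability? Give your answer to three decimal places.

R = Σ_{i=3}^{4} C(4,i) p^i (1−p)^{4−i} with p = 0.814
C(4,3)·0.814^3·0.186^1 = 0.40128
C(4,4)·0.814^4·0.186^0 = 0.43903
Sum = 0.840

0.840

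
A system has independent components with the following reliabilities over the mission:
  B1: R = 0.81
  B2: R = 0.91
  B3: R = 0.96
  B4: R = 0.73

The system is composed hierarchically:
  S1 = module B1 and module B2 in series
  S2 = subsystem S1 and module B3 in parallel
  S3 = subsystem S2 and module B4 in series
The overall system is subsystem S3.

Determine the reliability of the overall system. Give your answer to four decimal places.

Series (B1 and B2): 0.810000 × 0.910000 = 0.737100
Parallel ([0.737100] and B3): 1 − (1 − 0.737100)(1 − 0.960000) = 0.989484
Series ([0.989484] and B4): 0.989484 × 0.730000 = 0.7223

0.7223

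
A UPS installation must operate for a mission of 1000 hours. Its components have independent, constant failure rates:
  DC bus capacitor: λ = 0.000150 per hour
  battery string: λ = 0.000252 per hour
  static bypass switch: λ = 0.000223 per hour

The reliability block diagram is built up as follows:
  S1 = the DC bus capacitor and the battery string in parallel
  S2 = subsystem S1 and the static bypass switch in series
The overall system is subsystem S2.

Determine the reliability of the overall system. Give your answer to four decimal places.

R(DC bus capacitor) = exp(−0.000150 × 1000) = 0.860708
R(battery string) = exp(−0.000252 × 1000) = 0.777245
R(static bypass switch) = exp(−0.000223 × 1000) = 0.800115
Parallel (DC bus capacitor and battery string): 1 − (1 − 0.860708)(1 − 0.777245) = 0.968972
Series ([0.968972] and static bypass switch): 0.968972 × 0.800115 = 0.7753

0.7753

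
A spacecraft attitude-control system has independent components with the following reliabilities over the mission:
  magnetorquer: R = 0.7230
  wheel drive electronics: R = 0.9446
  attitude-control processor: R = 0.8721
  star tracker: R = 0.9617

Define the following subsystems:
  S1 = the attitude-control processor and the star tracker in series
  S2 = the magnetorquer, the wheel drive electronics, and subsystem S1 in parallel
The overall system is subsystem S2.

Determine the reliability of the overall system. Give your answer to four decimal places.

Series (attitude-control processor and star tracker): 0.872100 × 0.961700 = 0.838699
Parallel (magnetorquer, wheel drive electronics, and [0.838699]): 1 − (1 − 0.723000)(1 − 0.944600)(1 − 0.838699) = 0.9975

0.9975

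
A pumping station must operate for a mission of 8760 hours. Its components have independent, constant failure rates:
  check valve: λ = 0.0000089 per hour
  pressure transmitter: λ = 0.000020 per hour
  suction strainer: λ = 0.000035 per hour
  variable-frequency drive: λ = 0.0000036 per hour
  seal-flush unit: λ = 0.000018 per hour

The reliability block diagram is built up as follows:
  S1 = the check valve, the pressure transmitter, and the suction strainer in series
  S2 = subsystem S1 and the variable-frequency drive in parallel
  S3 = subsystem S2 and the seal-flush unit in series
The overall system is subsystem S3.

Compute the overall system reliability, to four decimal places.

R(check valve) = exp(−0.0000089 × 8760) = 0.924998
R(pressure transmitter) = exp(−0.000020 × 8760) = 0.839289
R(suction strainer) = exp(−0.000035 × 8760) = 0.735945
R(variable-frequency drive) = exp(−0.0000036 × 8760) = 0.968956
R(seal-flush unit) = exp(−0.000018 × 8760) = 0.854123
Series (check valve, pressure transmitter, and suction strainer): 0.924998 × 0.839289 × 0.735945 = 0.571344
Parallel ([0.571344] and variable-frequency drive): 1 − (1 − 0.571344)(1 − 0.968956) = 0.986693
Series ([0.986693] and seal-flush unit): 0.986693 × 0.854123 = 0.8428

0.8428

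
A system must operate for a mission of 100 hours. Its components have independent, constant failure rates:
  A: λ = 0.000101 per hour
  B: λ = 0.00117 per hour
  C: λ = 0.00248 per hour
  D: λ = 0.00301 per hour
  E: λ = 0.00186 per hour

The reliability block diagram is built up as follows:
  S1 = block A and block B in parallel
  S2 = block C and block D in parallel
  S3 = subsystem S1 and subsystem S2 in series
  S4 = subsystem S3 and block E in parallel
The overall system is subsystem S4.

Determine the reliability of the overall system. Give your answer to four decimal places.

0.9901

R(A) = exp(−0.000101 × 100) = 0.989951
R(B) = exp(−0.00117 × 100) = 0.889585
R(C) = exp(−0.00248 × 100) = 0.780360
R(D) = exp(−0.00301 × 100) = 0.740078
R(E) = exp(−0.00186 × 100) = 0.830274
Parallel (A and B): 1 − (1 − 0.989951)(1 − 0.889585) = 0.998890
Parallel (C and D): 1 − (1 − 0.780360)(1 − 0.740078) = 0.942911
Series ([0.998890] and [0.942911]): 0.998890 × 0.942911 = 0.941864
Parallel ([0.941864] and E): 1 − (1 − 0.941864)(1 − 0.830274) = 0.9901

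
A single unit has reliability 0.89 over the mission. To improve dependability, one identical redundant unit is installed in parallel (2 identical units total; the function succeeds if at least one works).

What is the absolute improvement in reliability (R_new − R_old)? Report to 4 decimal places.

0.0979

R_before = 0.89
R_after = 1 − (1 − 0.89)^2 = 0.9879
ΔR = 0.9879 − 0.89 = 0.0979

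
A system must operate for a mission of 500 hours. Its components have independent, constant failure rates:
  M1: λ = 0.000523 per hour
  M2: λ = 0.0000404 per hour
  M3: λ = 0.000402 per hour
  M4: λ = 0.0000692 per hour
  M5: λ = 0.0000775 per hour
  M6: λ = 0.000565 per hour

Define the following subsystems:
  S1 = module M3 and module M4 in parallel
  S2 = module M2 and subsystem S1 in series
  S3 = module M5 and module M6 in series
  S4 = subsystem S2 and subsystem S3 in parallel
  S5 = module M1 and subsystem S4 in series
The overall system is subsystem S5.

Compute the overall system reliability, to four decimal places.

0.7644

R(M1) = exp(−0.000523 × 500) = 0.769896
R(M2) = exp(−0.0000404 × 500) = 0.980003
R(M3) = exp(−0.000402 × 500) = 0.817912
R(M4) = exp(−0.0000692 × 500) = 0.965992
R(M5) = exp(−0.0000775 × 500) = 0.961991
R(M6) = exp(−0.000565 × 500) = 0.753897
Parallel (M3 and M4): 1 − (1 − 0.817912)(1 − 0.965992) = 0.993808
Series (M2 and [0.993808]): 0.980003 × 0.993808 = 0.973935
Series (M5 and M6): 0.961991 × 0.753897 = 0.725242
Parallel ([0.973935] and [0.725242]): 1 − (1 − 0.973935)(1 − 0.725242) = 0.992838
Series (M1 and [0.992838]): 0.769896 × 0.992838 = 0.7644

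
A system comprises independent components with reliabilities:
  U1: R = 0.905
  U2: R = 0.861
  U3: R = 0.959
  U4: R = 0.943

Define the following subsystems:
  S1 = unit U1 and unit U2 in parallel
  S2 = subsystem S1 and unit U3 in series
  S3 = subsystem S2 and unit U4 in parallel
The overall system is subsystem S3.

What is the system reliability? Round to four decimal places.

Parallel (U1 and U2): 1 − (1 − 0.905000)(1 − 0.861000) = 0.986795
Series ([0.986795] and U3): 0.986795 × 0.959000 = 0.946336
Parallel ([0.946336] and U4): 1 − (1 − 0.946336)(1 − 0.943000) = 0.9969

0.9969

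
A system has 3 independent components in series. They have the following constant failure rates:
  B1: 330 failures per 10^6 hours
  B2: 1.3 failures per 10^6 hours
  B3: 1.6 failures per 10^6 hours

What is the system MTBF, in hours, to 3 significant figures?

3000

Series of exponential components: λ_sys = Σ λ_i
λ_sys = 0.00033 + 0.0000013 + 0.0000016 = 3.3290e-04 /h
MTBF = 1 / λ_sys = 3000 h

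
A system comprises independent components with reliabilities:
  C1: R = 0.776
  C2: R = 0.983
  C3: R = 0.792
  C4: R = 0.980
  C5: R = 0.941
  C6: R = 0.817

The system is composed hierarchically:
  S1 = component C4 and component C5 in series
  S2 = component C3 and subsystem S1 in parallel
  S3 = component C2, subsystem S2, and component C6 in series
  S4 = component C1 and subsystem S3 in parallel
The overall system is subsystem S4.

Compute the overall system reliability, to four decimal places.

Series (C4 and C5): 0.980000 × 0.941000 = 0.922180
Parallel (C3 and [0.922180]): 1 − (1 − 0.792000)(1 − 0.922180) = 0.983813
Series (C2, [0.983813], and C6): 0.983000 × 0.983813 × 0.817000 = 0.790111
Parallel (C1 and [0.790111]): 1 − (1 − 0.776000)(1 − 0.790111) = 0.9530

0.9530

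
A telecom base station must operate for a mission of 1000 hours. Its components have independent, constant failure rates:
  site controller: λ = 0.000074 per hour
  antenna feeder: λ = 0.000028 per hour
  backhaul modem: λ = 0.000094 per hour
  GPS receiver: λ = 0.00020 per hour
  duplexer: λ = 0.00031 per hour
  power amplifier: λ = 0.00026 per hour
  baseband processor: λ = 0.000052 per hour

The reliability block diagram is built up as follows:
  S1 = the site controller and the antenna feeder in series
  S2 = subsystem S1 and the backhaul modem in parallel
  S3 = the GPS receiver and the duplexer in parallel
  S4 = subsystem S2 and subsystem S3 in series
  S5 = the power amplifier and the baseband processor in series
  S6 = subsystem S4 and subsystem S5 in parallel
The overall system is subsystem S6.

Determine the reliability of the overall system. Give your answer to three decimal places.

0.985

R(site controller) = exp(−0.000074 × 1000) = 0.92867
R(antenna feeder) = exp(−0.000028 × 1000) = 0.97239
R(backhaul modem) = exp(−0.000094 × 1000) = 0.91028
R(GPS receiver) = exp(−0.00020 × 1000) = 0.81873
R(duplexer) = exp(−0.00031 × 1000) = 0.73345
R(power amplifier) = exp(−0.00026 × 1000) = 0.77105
R(baseband processor) = exp(−0.000052 × 1000) = 0.94933
Series (site controller and antenna feeder): 0.92867 × 0.97239 = 0.90303
Parallel ([0.90303] and backhaul modem): 1 − (1 − 0.90303)(1 − 0.91028) = 0.99130
Parallel (GPS receiver and duplexer): 1 − (1 − 0.81873)(1 − 0.73345) = 0.95168
Series ([0.99130] and [0.95168]): 0.99130 × 0.95168 = 0.94340
Series (power amplifier and baseband processor): 0.77105 × 0.94933 = 0.73198
Parallel ([0.94340] and [0.73198]): 1 − (1 − 0.94340)(1 − 0.73198) = 0.985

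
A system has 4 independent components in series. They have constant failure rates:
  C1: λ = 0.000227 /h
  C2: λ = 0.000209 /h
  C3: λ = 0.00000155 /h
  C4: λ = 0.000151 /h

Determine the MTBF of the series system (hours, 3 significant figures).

1700

Series of exponential components: λ_sys = Σ λ_i
λ_sys = 0.000227 + 0.000209 + 0.00000155 + 0.000151 = 5.8855e-04 /h
MTBF = 1 / λ_sys = 1700 h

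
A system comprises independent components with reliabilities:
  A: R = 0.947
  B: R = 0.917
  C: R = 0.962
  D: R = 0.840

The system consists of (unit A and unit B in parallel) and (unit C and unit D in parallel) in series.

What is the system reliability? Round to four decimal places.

Parallel (A and B): 1 − (1 − 0.947000)(1 − 0.917000) = 0.995601
Parallel (C and D): 1 − (1 − 0.962000)(1 − 0.840000) = 0.993920
Series ([0.995601] and [0.993920]): 0.995601 × 0.993920 = 0.9895

0.9895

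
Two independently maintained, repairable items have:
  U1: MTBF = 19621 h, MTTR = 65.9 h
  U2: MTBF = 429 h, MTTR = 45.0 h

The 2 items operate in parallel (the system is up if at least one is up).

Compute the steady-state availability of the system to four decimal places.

0.9997

A(U1) = MTBF/(MTBF+MTTR) = 19621/(19621+65.9) = 0.996653
A(U2) = MTBF/(MTBF+MTTR) = 429/(429+45.0) = 0.905063
Parallel availability: 1 − (1 − 0.996653)(1 − 0.905063) = 0.9997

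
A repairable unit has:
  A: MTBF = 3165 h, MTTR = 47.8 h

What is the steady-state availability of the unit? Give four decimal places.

0.9851

A(A) = MTBF/(MTBF+MTTR) = 3165/(3165+47.8) = 0.9851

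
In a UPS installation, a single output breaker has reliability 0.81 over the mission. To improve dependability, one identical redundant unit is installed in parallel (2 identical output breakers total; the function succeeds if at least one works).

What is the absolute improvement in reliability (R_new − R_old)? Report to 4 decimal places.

R_before = 0.81
R_after = 1 − (1 − 0.81)^2 = 0.9639
ΔR = 0.9639 − 0.81 = 0.1539

0.1539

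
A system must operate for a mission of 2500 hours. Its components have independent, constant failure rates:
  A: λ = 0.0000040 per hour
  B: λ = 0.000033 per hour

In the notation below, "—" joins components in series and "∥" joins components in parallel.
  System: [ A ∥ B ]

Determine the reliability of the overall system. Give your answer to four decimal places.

R(A) = exp(−0.0000040 × 2500) = 0.990050
R(B) = exp(−0.000033 × 2500) = 0.920811
Parallel (A and B): 1 − (1 − 0.990050)(1 − 0.920811) = 0.9992

0.9992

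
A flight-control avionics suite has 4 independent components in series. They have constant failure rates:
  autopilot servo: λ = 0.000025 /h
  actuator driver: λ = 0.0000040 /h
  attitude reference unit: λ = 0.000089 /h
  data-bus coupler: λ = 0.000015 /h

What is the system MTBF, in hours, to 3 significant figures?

7520

Series of exponential components: λ_sys = Σ λ_i
λ_sys = 0.000025 + 0.0000040 + 0.000089 + 0.000015 = 1.3300e-04 /h
MTBF = 1 / λ_sys = 7520 h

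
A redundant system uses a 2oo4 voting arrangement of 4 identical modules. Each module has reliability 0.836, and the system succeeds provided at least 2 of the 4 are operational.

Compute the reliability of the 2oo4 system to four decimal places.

R = Σ_{i=2}^{4} C(4,i) p^i (1−p)^{4−i} with p = 0.836
C(4,2)·0.836^2·0.164^2 = 0.112785
C(4,3)·0.836^3·0.164^1 = 0.383286
C(4,4)·0.836^4·0.164^0 = 0.488456
Sum = 0.9845

0.9845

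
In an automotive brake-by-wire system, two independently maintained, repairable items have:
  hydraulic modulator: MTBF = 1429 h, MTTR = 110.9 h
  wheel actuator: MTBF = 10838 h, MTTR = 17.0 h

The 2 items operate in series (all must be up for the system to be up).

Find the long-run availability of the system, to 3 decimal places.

A(hydraulic modulator) = MTBF/(MTBF+MTTR) = 1429/(1429+110.9) = 0.927982
A(wheel actuator) = MTBF/(MTBF+MTTR) = 10838/(10838+17.0) = 0.998434
Series availability: 0.927982 × 0.998434 = 0.927

0.927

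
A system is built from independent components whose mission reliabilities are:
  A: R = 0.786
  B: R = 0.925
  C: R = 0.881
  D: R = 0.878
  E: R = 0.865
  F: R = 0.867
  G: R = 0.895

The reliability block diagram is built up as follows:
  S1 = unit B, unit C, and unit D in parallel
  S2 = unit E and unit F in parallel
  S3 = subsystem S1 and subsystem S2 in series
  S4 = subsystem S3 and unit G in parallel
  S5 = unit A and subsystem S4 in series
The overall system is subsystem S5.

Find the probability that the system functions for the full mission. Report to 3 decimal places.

0.784

Parallel (B, C, and D): 1 − (1 − 0.92500)(1 − 0.88100)(1 − 0.87800) = 0.99891
Parallel (E and F): 1 − (1 − 0.86500)(1 − 0.86700) = 0.98205
Series ([0.99891] and [0.98205]): 0.99891 × 0.98205 = 0.98098
Parallel ([0.98098] and G): 1 − (1 − 0.98098)(1 − 0.89500) = 0.99800
Series (A and [0.99800]): 0.78600 × 0.99800 = 0.784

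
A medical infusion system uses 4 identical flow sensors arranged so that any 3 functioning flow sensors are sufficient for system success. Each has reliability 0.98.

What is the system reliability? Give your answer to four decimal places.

0.9977

R = Σ_{i=3}^{4} C(4,i) p^i (1−p)^{4−i} with p = 0.98
C(4,3)·0.98^3·0.02^1 = 0.075295
C(4,4)·0.98^4·0.02^0 = 0.922368
Sum = 0.9977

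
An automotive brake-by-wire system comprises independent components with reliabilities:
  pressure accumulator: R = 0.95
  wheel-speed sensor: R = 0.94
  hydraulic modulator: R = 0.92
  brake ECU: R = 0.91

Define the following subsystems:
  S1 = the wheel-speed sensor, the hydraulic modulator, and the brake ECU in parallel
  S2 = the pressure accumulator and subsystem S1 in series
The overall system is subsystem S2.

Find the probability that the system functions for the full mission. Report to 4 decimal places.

0.9496

Parallel (wheel-speed sensor, hydraulic modulator, and brake ECU): 1 − (1 − 0.940000)(1 − 0.920000)(1 − 0.910000) = 0.999568
Series (pressure accumulator and [0.999568]): 0.950000 × 0.999568 = 0.9496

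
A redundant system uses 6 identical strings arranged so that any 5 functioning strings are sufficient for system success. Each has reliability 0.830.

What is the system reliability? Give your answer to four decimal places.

R = Σ_{i=5}^{6} C(6,i) p^i (1−p)^{6−i} with p = 0.830
C(6,5)·0.830^5·0.170^1 = 0.401782
C(6,6)·0.830^6·0.170^0 = 0.326940
Sum = 0.7287

0.7287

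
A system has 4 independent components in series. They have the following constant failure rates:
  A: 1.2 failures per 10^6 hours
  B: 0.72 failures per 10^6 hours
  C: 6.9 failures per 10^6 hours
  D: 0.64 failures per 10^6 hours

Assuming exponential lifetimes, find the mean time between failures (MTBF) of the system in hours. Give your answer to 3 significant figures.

Series of exponential components: λ_sys = Σ λ_i
λ_sys = 0.0000012 + 0.00000072 + 0.0000069 + 0.00000064 = 9.4600e-06 /h
MTBF = 1 / λ_sys = 106000 h

106000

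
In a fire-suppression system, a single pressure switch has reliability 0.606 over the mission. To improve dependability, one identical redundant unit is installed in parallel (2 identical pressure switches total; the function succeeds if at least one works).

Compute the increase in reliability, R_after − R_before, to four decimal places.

0.2388

R_before = 0.606
R_after = 1 − (1 − 0.606)^2 = 0.8448
ΔR = 0.8448 − 0.606 = 0.2388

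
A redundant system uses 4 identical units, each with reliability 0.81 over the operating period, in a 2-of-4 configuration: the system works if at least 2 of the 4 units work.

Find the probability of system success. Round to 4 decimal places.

0.9765

R = Σ_{i=2}^{4} C(4,i) p^i (1−p)^{4−i} with p = 0.81
C(4,2)·0.81^2·0.19^2 = 0.142111
C(4,3)·0.81^3·0.19^1 = 0.403895
C(4,4)·0.81^4·0.19^0 = 0.430467
Sum = 0.9765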